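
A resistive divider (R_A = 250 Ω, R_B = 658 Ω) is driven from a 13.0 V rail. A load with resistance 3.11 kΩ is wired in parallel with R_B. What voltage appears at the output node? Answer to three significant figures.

V_out ≈ 8.90 V

The load sits in parallel with R_B: R_B‖R_L = (658 × 3110) / (658 + 3110) = 543.1 Ω.
V_out = 13.0 × 543.1 / (250 + 543.1) = 13.0 × 543.1/793.1 = 8.90 V.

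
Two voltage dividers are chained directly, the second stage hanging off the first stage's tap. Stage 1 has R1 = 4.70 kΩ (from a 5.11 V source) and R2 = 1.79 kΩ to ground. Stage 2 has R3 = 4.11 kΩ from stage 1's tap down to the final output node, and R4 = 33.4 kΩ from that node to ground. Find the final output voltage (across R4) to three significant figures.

Stage 2 presents R3+R4 = 37.51 kΩ as a load on stage 1's tap.
Stage 1's lower leg becomes R2‖(R3+R4) = 1.708 kΩ, so V_mid = 5.11 × 1.708/6.408 = 1.362 V.
Stage 2 is itself unloaded: V_out = V_mid × R4/(R3+R4) = 1.362 × 33.4/37.51 = 1.21 V.

V_out ≈ 1.21 V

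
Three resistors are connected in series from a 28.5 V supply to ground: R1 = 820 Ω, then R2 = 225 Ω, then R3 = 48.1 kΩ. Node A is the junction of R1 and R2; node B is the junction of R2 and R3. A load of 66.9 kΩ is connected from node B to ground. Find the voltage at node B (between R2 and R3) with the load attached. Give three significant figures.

At node B, R3 is in parallel with the load: R3‖R_L = 27980 Ω.
Below node A the resistance is R2 + (R3‖R_L) = 28210 Ω, so V_A = 28.5 × 28210/29030 = 27.69 V.
Then V_B = V_A × (R3‖R_L)/(R2 + R3‖R_L) = 27.69 × 27980/28210 = 27.5 V.

V ≈ 27.5 V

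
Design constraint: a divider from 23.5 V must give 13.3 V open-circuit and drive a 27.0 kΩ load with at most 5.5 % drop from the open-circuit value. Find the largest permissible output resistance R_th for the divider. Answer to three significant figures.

R_th ≤ 1.57 kΩ

Loading drop = R_th/(R_th + R_L) ≤ 0.0550, so R_th ≤ R_L · ε/(1−ε) = 27.0 kΩ × 0.0550/0.9450 = 1.57 kΩ.
(Any R1, R2 with R2/(R1+R2) = 0.566 and R1‖R2 ≤ 1.57 kΩ will meet the spec.)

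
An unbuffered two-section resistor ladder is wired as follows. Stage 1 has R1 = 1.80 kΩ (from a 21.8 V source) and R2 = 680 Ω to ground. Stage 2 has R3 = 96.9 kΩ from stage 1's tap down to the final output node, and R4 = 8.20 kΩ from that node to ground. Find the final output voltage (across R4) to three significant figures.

Stage 2 presents R3+R4 = 105100 Ω as a load on stage 1's tap.
Stage 1's lower leg becomes R2‖(R3+R4) = 675.6 Ω, so V_mid = 21.8 × 675.6/2476 = 5.949 V.
Stage 2 is itself unloaded: V_out = V_mid × R4/(R3+R4) = 5.949 × 8200/105100 = 0.464 V.

V_out ≈ 0.464 V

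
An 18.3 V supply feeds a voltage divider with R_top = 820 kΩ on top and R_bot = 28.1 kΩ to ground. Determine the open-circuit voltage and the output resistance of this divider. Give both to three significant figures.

V_th = 0.606 V, R_th = 27.2 kΩ

V_th is the open-circuit tap voltage: 18.3 × 28.1/(820 + 28.1) = 0.606 V.
With the supply zeroed, R_top and R_bot appear in parallel from the tap: R_th = R_top‖R_bot = (820 × 28.1)/848.1 = 27.2 kΩ.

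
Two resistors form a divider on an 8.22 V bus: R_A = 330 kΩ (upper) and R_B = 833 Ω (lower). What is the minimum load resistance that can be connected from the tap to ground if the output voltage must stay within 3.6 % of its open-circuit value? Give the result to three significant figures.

R_L(min) ≈ 22.2 kΩ

Output resistance R_th = R_A‖R_B = (330000 × 833)/330800 = 830.9 Ω.
The fractional drop is R_th/(R_th + R_L); requiring this ≤ 0.0360 gives R_L ≥ R_th(1/0.0360 − 1) = 830.9 × 26.78 = 22.2 kΩ.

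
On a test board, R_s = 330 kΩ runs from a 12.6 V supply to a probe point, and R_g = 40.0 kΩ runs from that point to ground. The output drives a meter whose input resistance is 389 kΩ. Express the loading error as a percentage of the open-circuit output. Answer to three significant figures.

8.40 %

Unloaded V = 12.6 × 40.0/370.0 = 1.3622 V.
Loaded: R_g‖R_L = 36.27 kΩ, giving V = 12.6 × 36.27/366.3 = 1.2477 V.
Drop = (1.3622 − 1.2477) / 1.3622 = 8.40 %.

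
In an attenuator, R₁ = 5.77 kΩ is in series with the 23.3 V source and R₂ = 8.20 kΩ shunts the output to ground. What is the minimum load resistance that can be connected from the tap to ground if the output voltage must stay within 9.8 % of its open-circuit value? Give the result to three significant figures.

Output resistance R_th = R₁‖R₂ = (5.77 × 8.20)/13.97 = 3.387 kΩ.
The fractional drop is R_th/(R_th + R_L); requiring this ≤ 0.0980 gives R_L ≥ R_th(1/0.0980 − 1) = 3.387 × 9.204 = 31.2 kΩ.

R_L(min) ≈ 31.2 kΩ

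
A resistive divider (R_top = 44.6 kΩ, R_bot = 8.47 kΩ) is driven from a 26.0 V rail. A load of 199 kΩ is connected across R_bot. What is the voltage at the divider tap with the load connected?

The load sits in parallel with R_bot: R_bot‖R_L = (8.47 × 199) / (8.47 + 199) = 8.124 kΩ.
V_out = 26.0 × 8.124 / (44.6 + 8.124) = 26.0 × 8.124/52.72 = 4.01 V.
(Unloaded it would have been 4.15 V.)

V_out ≈ 4.01 V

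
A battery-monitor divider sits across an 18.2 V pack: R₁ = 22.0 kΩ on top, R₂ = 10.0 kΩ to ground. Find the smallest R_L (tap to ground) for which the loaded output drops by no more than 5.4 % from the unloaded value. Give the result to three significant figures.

R_L(min) ≈ 120 kΩ

Output resistance R_th = R₁‖R₂ = (22.0 × 10.0)/32.00 = 6.875 kΩ.
The fractional drop is R_th/(R_th + R_L); requiring this ≤ 0.0540 gives R_L ≥ R_th(1/0.0540 − 1) = 6.875 × 17.52 = 120 kΩ.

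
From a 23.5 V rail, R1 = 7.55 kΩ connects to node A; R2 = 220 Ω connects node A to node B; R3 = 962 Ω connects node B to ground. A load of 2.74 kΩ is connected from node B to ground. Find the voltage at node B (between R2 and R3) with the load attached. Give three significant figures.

At node B, R3 is in parallel with the load: R3‖R_L = 712.0 Ω.
Below node A the resistance is R2 + (R3‖R_L) = 932.0 Ω, so V_A = 23.5 × 932.0/8482 = 2.582 V.
Then V_B = V_A × (R3‖R_L)/(R2 + R3‖R_L) = 2.582 × 712.0/932.0 = 1.97 V.

V ≈ 1.97 V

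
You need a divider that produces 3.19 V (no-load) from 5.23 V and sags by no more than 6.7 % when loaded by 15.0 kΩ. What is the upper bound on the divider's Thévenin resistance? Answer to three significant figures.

R_th ≤ 1.08 kΩ

Loading drop = R_th/(R_th + R_L) ≤ 0.0670, so R_th ≤ R_L · ε/(1−ε) = 15.0 kΩ × 0.0670/0.9330 = 1.08 kΩ.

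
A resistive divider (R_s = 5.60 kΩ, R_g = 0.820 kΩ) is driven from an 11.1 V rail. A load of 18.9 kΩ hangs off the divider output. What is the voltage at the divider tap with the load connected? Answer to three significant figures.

The load sits in parallel with R_g: R_g‖R_L = (820 × 18900) / (820 + 18900) = 785.9 Ω.
V_out = 11.1 × 785.9 / (5600 + 785.9) = 11.1 × 785.9/6386 = 1.37 V.
(Unloaded it would have been 1.42 V.)

V_out ≈ 1.37 V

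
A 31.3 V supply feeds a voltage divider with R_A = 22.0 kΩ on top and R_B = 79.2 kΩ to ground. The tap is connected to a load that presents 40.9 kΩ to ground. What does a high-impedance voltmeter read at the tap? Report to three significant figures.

V_out ≈ 17.2 V

The load sits in parallel with R_B: R_B‖R_L = (79.2 × 40.9) / (79.2 + 40.9) = 26.97 kΩ.
V_out = 31.3 × 26.97 / (22.0 + 26.97) = 31.3 × 26.97/48.97 = 17.2 V.
(Unloaded it would have been 24.5 V.)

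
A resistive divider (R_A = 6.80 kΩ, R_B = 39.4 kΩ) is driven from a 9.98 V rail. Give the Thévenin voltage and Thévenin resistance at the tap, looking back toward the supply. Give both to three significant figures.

V_th is the open-circuit tap voltage: 9.98 × 39.4/(6.80 + 39.4) = 8.51 V.
With the supply zeroed, R_A and R_B appear in parallel from the tap: R_th = R_A‖R_B = (6.80 × 39.4)/46.20 = 5.80 kΩ.

V_th = 8.51 V, R_th = 5.80 kΩ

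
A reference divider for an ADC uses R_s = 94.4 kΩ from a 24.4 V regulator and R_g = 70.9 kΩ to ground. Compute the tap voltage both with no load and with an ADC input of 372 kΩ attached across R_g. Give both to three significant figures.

Open-circuit: V = 24.4 × 70.9/(94.4 + 70.9) = 10.5 V.
With the load, R_g becomes R_g‖R_L = 59.55 kΩ, so V = 24.4 × 59.55/154.0 = 9.44 V.

Unloaded: 10.5 V; loaded: 9.44 V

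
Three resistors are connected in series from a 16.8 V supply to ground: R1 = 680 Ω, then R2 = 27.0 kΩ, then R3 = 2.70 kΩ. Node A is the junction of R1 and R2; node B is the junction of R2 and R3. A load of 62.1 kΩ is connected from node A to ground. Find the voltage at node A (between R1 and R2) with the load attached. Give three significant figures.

Below node A the series string R2+R3 = 29700 Ω sits in parallel with the 62100 Ω load: 20090 Ω.
V_A = 16.8 × 20090/(680 + 20090) = 16.3 V.

V ≈ 16.3 V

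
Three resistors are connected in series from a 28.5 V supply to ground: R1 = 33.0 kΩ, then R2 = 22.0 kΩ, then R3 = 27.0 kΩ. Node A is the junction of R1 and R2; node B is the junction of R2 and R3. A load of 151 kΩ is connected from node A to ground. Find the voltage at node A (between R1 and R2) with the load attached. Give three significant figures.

V ≈ 15.1 V

Below node A the series string R2+R3 = 49.00 kΩ sits in parallel with the 151 kΩ load: 36.99 kΩ.
V_A = 28.5 × 36.99/(33.0 + 36.99) = 15.1 V.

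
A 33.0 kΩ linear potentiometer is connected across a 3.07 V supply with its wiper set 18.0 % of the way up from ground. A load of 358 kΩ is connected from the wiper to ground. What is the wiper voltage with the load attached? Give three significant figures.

The wiper splits the pot into (1−α)R = 27.06 kΩ above and αR = 5.940 kΩ below.
Lower section ‖ load = 5.843 kΩ.
V_wiper = 3.07 × 5.843/(27.06 + 5.843) = 0.545 V.

V ≈ 0.545 V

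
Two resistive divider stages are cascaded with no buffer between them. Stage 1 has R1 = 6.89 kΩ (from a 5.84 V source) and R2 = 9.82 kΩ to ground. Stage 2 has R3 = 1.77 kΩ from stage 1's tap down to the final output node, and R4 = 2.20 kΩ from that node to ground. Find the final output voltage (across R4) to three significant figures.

Stage 2 presents R3+R4 = 3.970 kΩ as a load on stage 1's tap.
Stage 1's lower leg becomes R2‖(R3+R4) = 2.827 kΩ, so V_mid = 5.84 × 2.827/9.717 = 1.699 V.
Stage 2 is itself unloaded: V_out = V_mid × R4/(R3+R4) = 1.699 × 2.20/3.970 = 0.942 V.

V_out ≈ 0.942 V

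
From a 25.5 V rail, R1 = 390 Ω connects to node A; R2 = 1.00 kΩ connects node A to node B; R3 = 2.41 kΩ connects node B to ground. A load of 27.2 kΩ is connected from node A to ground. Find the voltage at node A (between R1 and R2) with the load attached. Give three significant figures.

V ≈ 22.6 V

Below node A the series string R2+R3 = 3410 Ω sits in parallel with the 27200 Ω load: 3030 Ω.
V_A = 25.5 × 3030/(390 + 3030) = 22.6 V.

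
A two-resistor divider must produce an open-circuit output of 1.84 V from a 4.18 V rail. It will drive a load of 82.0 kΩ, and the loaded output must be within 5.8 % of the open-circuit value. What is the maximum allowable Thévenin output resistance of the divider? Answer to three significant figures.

Loading drop = R_th/(R_th + R_L) ≤ 0.0580, so R_th ≤ R_L · ε/(1−ε) = 82.0 kΩ × 0.0580/0.9420 = 5.05 kΩ.
(Any R1, R2 with R2/(R1+R2) = 0.440 and R1‖R2 ≤ 5.05 kΩ will meet the spec.)

R_th ≤ 5.05 kΩ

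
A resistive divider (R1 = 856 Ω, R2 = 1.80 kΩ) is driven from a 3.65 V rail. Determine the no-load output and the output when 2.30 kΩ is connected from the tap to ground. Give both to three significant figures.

Unloaded: 2.47 V; loaded: 1.98 V

Open-circuit: V = 3.65 × 1800/(856 + 1800) = 2.47 V.
With the load, R2 becomes R2‖R_L = 1010 Ω, so V = 3.65 × 1010/1866 = 1.98 V.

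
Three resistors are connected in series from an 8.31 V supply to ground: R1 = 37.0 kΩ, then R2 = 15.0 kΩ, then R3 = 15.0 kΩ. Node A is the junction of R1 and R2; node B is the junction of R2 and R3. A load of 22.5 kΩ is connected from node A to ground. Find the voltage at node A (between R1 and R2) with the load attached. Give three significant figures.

V ≈ 2.14 V

Below node A the series string R2+R3 = 30.00 kΩ sits in parallel with the 22.5 kΩ load: 12.86 kΩ.
V_A = 8.31 × 12.86/(37.0 + 12.86) = 2.14 V.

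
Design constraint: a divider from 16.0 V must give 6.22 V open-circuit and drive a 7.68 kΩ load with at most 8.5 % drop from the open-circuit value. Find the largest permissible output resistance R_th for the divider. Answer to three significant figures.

Loading drop = R_th/(R_th + R_L) ≤ 0.0850, so R_th ≤ R_L · ε/(1−ε) = 7.68 kΩ × 0.0850/0.9150 = 713 Ω.
(Any R1, R2 with R2/(R1+R2) = 0.389 and R1‖R2 ≤ 713 Ω will meet the spec.)

R_th ≤ 713 Ω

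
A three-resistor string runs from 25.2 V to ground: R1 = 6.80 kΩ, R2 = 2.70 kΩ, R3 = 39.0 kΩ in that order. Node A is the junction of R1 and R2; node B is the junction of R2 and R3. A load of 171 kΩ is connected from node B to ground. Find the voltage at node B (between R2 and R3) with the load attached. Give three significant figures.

V ≈ 19.4 V

At node B, R3 is in parallel with the load: R3‖R_L = 31.76 kΩ.
Below node A the resistance is R2 + (R3‖R_L) = 34.46 kΩ, so V_A = 25.2 × 34.46/41.26 = 21.05 V.
Then V_B = V_A × (R3‖R_L)/(R2 + R3‖R_L) = 21.05 × 31.76/34.46 = 19.4 V.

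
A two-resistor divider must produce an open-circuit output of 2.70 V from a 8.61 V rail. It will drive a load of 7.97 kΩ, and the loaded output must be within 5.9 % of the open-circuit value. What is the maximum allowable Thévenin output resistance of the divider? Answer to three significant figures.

R_th ≤ 500 Ω

Loading drop = R_th/(R_th + R_L) ≤ 0.0590, so R_th ≤ R_L · ε/(1−ε) = 7.97 kΩ × 0.0590/0.9410 = 500 Ω.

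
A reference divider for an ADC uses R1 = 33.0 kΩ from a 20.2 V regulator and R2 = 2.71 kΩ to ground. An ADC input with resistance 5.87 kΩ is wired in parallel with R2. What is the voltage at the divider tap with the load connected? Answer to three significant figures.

V_out ≈ 1.07 V

The load sits in parallel with R2: R2‖R_L = (2.71 × 5.87) / (2.71 + 5.87) = 1.854 kΩ.
V_out = 20.2 × 1.854 / (33.0 + 1.854) = 20.2 × 1.854/34.85 = 1.07 V.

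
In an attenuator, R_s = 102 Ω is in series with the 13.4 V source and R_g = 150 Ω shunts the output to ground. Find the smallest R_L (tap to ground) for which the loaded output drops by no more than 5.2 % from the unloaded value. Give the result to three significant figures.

Output resistance R_th = R_s‖R_g = (102 × 150)/252.0 = 60.71 Ω.
The fractional drop is R_th/(R_th + R_L); requiring this ≤ 0.0520 gives R_L ≥ R_th(1/0.0520 − 1) = 60.71 × 18.23 = 1.11 kΩ.

R_L(min) ≈ 1.11 kΩ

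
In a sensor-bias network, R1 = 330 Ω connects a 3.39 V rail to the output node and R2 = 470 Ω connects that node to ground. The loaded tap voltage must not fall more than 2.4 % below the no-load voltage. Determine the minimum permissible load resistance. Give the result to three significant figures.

Output resistance R_th = R1‖R2 = (330 × 470)/800.0 = 193.9 Ω.
The fractional drop is R_th/(R_th + R_L); requiring this ≤ 0.0240 gives R_L ≥ R_th(1/0.0240 − 1) = 193.9 × 40.67 = 7.88 kΩ.

R_L(min) ≈ 7.88 kΩ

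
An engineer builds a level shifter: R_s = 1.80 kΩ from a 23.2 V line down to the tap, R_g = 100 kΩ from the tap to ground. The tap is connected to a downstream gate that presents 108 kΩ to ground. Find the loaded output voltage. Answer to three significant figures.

V_out ≈ 22.4 V

The load sits in parallel with R_g: R_g‖R_L = (100 × 108) / (100 + 108) = 51.92 kΩ.
V_out = 23.2 × 51.92 / (1.80 + 51.92) = 23.2 × 51.92/53.72 = 22.4 V.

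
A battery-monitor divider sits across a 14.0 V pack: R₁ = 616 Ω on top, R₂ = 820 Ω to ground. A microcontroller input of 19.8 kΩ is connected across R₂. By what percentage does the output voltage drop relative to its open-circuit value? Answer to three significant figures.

1.75 %

The divider's output (Thévenin) resistance is R₁‖R₂ = 351.8 Ω.
Fractional drop under load = R_th/(R_th + R_L) = 351.8 / (351.8 + 19800) = 0.01746.
So the output falls by 1.75 %.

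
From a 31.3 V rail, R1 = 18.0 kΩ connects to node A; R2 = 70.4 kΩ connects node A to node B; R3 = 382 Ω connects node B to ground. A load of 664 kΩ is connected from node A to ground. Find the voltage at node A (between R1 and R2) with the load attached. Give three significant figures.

V ≈ 24.4 V

Below node A the series string R2+R3 = 70780 Ω sits in parallel with the 664000 Ω load: 63960 Ω.
V_A = 31.3 × 63960/(18000 + 63960) = 24.4 V.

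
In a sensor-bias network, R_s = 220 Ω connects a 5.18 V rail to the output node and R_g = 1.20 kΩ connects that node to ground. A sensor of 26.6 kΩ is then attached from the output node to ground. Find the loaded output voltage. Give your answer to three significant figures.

V_out ≈ 4.35 V

The load sits in parallel with R_g: R_g‖R_L = (1200 × 26600) / (1200 + 26600) = 1148 Ω.
V_out = 5.18 × 1148 / (220 + 1148) = 5.18 × 1148/1368 = 4.35 V.
(Unloaded it would have been 4.38 V.)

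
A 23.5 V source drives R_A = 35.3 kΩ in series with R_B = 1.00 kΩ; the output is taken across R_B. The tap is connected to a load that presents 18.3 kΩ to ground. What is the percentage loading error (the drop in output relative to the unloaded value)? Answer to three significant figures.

The divider's output (Thévenin) resistance is R_A‖R_B = 0.9725 kΩ.
Fractional drop under load = R_th/(R_th + R_L) = 0.9725 / (0.9725 + 18.3) = 0.05046.
So the output falls by 5.05 %.

5.05 %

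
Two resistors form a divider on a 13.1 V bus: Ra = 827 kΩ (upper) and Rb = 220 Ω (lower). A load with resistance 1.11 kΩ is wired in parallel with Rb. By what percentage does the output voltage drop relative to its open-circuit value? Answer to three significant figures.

16.5 %

Unloaded V = 13.1 × 220/827200 = 0.003484 V.
Loaded: Rb‖R_L = 183.6 Ω, giving V = 13.1 × 183.6/827200 = 0.002908 V.
Drop = (0.003484 − 0.002908) / 0.003484 = 16.5 %.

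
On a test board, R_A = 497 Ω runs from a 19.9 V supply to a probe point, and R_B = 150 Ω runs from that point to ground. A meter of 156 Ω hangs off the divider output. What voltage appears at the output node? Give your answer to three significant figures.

V_out ≈ 2.65 V

The load sits in parallel with R_B: R_B‖R_L = (150 × 156) / (150 + 156) = 76.47 Ω.
V_out = 19.9 × 76.47 / (497 + 76.47) = 19.9 × 76.47/573.5 = 2.65 V.
(Unloaded it would have been 4.61 V.)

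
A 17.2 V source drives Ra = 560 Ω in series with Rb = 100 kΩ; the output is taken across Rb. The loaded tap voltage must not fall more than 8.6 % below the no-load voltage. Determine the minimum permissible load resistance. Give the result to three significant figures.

Output resistance R_th = Ra‖Rb = (560 × 100000)/100600 = 556.9 Ω.
The fractional drop is R_th/(R_th + R_L); requiring this ≤ 0.0860 gives R_L ≥ R_th(1/0.0860 − 1) = 556.9 × 10.63 = 5.92 kΩ.

R_L(min) ≈ 5.92 kΩ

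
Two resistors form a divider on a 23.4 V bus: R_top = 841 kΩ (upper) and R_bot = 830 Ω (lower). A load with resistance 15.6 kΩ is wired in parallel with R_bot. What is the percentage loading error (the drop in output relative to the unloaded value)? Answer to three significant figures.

5.05 %

The divider's output (Thévenin) resistance is R_top‖R_bot = 829.2 Ω.
Fractional drop under load = R_th/(R_th + R_L) = 829.2 / (829.2 + 15600) = 0.05047.
So the output falls by 5.05 %.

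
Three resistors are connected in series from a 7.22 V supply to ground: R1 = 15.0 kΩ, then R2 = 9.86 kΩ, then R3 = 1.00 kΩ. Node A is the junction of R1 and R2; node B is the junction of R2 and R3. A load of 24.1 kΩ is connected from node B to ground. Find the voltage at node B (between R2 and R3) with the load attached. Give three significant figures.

At node B, R3 is in parallel with the load: R3‖R_L = 0.9602 kΩ.
Below node A the resistance is R2 + (R3‖R_L) = 10.82 kΩ, so V_A = 7.22 × 10.82/25.82 = 3.026 V.
Then V_B = V_A × (R3‖R_L)/(R2 + R3‖R_L) = 3.026 × 0.9602/10.82 = 0.268 V.

V ≈ 0.268 V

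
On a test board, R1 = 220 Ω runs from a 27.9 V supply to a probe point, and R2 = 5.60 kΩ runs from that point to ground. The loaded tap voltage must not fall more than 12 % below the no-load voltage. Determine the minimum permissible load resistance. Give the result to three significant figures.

Output resistance R_th = R1‖R2 = (220 × 5600)/5820 = 211.7 Ω.
The fractional drop is R_th/(R_th + R_L); requiring this ≤ 0.120 gives R_L ≥ R_th(1/0.120 − 1) = 211.7 × 7.333 = 1.55 kΩ.

R_L(min) ≈ 1.55 kΩ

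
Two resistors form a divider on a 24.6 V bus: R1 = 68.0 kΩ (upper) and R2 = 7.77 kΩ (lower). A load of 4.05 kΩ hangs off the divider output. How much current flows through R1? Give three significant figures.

R2‖R_L = 2.662 kΩ, so the source sees R1 + R2‖R_L = 70.66 kΩ.
I = 24.6 V / 70.66 kΩ = 0.348 mA.

I ≈ 0.348 mA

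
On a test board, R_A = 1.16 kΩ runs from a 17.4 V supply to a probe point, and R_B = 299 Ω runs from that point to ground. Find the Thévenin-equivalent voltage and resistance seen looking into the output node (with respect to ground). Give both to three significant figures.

V_th = 3.57 V, R_th = 238 Ω

V_th is the open-circuit tap voltage: 17.4 × 299/(1160 + 299) = 3.57 V.
With the supply zeroed, R_A and R_B appear in parallel from the tap: R_th = R_A‖R_B = (1160 × 299)/1459 = 238 Ω.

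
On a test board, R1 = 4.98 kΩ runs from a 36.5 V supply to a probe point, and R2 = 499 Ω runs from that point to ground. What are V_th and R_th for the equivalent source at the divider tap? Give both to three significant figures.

V_th = 3.32 V, R_th = 454 Ω

V_th is the open-circuit tap voltage: 36.5 × 499/(4980 + 499) = 3.32 V.
With the supply zeroed, R1 and R2 appear in parallel from the tap: R_th = R1‖R2 = (4980 × 499)/5479 = 454 Ω.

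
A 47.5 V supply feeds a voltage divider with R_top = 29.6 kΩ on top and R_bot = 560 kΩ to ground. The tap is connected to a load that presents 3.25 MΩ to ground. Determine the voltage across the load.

The load sits in parallel with R_bot: R_bot‖R_L = (560 × 3250) / (560 + 3250) = 477.7 kΩ.
V_out = 47.5 × 477.7 / (29.6 + 477.7) = 47.5 × 477.7/507.3 = 44.7 V.

V_out ≈ 44.7 V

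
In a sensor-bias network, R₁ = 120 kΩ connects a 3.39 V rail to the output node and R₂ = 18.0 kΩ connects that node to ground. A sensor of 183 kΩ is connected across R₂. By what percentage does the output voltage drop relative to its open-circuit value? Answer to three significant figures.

7.88 %

The divider's output (Thévenin) resistance is R₁‖R₂ = 15.65 kΩ.
Fractional drop under load = R_th/(R_th + R_L) = 15.65 / (15.65 + 183) = 0.07879.
So the output falls by 7.88 %.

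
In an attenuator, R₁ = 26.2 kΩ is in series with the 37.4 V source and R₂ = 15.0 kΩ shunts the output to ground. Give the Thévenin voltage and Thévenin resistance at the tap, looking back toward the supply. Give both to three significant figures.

V_th = 13.6 V, R_th = 9.54 kΩ

V_th is the open-circuit tap voltage: 37.4 × 15.0/(26.2 + 15.0) = 13.6 V.
With the supply zeroed, R₁ and R₂ appear in parallel from the tap: R_th = R₁‖R₂ = (26.2 × 15.0)/41.20 = 9.54 kΩ.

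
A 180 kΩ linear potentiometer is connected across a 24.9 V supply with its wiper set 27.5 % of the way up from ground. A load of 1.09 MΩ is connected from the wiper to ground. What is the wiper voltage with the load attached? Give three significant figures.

The wiper splits the pot into (1−α)R = 130.5 kΩ above and αR = 49.50 kΩ below.
Lower section ‖ load = 47.35 kΩ.
V_wiper = 24.9 × 47.35/(130.5 + 47.35) = 6.63 V.

V ≈ 6.63 V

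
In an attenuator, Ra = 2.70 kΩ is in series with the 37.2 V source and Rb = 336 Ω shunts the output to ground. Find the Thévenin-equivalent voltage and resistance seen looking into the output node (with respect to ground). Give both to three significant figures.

V_th is the open-circuit tap voltage: 37.2 × 336/(2700 + 336) = 4.12 V.
With the supply zeroed, Ra and Rb appear in parallel from the tap: R_th = Ra‖Rb = (2700 × 336)/3036 = 299 Ω.

V_th = 4.12 V, R_th = 299 Ω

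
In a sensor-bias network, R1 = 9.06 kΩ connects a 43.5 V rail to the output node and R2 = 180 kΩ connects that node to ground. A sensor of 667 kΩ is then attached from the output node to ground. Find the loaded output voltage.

The load sits in parallel with R2: R2‖R_L = (180 × 667) / (180 + 667) = 141.7 kΩ.
V_out = 43.5 × 141.7 / (9.06 + 141.7) = 43.5 × 141.7/150.8 = 40.9 V.

V_out ≈ 40.9 V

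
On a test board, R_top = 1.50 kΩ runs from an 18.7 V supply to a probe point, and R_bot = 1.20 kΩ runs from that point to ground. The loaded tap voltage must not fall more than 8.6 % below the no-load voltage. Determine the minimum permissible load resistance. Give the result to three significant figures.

R_L(min) ≈ 7.09 kΩ

Output resistance R_th = R_top‖R_bot = (1500 × 1200)/2700 = 666.7 Ω.
The fractional drop is R_th/(R_th + R_L); requiring this ≤ 0.0860 gives R_L ≥ R_th(1/0.0860 − 1) = 666.7 × 10.63 = 7.09 kΩ.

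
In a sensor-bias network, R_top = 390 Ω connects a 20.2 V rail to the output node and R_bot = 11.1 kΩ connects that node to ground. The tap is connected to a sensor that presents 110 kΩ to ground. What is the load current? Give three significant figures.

R_bot‖R_L = 10080 Ω; V_out = 20.2 × 10080/10470 = 19.45 V.
I_L = V_out / R_L = 19.45 / 110 kΩ = 0.177 mA.

I_L ≈ 0.177 mA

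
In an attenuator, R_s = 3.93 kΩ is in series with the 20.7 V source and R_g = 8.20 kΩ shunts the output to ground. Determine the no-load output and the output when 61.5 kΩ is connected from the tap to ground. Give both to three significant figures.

Open-circuit: V = 20.7 × 8.20/(3.93 + 8.20) = 14.0 V.
With the load, R_g becomes R_g‖R_L = 7.235 kΩ, so V = 20.7 × 7.235/11.17 = 13.4 V.

Unloaded: 14.0 V; loaded: 13.4 V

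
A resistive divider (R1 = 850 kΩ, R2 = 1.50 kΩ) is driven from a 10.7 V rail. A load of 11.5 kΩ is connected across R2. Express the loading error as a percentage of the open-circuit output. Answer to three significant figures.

11.5 %

The divider's output (Thévenin) resistance is R1‖R2 = 1.497 kΩ.
Fractional drop under load = R_th/(R_th + R_L) = 1.497 / (1.497 + 11.5) = 0.1152.
So the output falls by 11.5 %.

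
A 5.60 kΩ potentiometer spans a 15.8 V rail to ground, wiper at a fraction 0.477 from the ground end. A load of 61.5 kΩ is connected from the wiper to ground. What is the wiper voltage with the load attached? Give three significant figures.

V ≈ 7.37 V

The wiper splits the pot into (1−α)R = 2.929 kΩ above and αR = 2.671 kΩ below.
Lower section ‖ load = 2.560 kΩ.
V_wiper = 15.8 × 2.560/(2.929 + 2.560) = 7.37 V.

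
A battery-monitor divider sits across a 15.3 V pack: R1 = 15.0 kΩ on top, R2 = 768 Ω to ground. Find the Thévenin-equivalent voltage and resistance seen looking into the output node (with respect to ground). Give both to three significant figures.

V_th = 0.745 V, R_th = 731 Ω

V_th is the open-circuit tap voltage: 15.3 × 768/(15000 + 768) = 0.745 V.
With the supply zeroed, R1 and R2 appear in parallel from the tap: R_th = R1‖R2 = (15000 × 768)/15770 = 731 Ω.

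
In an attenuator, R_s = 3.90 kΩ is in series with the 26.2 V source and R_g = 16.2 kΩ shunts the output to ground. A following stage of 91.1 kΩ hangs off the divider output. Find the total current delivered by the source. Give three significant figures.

I ≈ 1.48 mA

R_g‖R_L = 13.75 kΩ, so the source sees R_s + R_g‖R_L = 17.65 kΩ.
I = 26.2 V / 17.65 kΩ = 1.48 mA.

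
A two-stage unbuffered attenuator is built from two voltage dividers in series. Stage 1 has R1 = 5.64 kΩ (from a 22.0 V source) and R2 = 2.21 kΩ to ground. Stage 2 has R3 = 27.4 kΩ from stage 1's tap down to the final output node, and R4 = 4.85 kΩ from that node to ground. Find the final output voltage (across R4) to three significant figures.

Stage 2 presents R3+R4 = 32.25 kΩ as a load on stage 1's tap.
Stage 1's lower leg becomes R2‖(R3+R4) = 2.068 kΩ, so V_mid = 22.0 × 2.068/7.708 = 5.903 V.
Stage 2 is itself unloaded: V_out = V_mid × R4/(R3+R4) = 5.903 × 4.85/32.25 = 0.888 V.

V_out ≈ 0.888 V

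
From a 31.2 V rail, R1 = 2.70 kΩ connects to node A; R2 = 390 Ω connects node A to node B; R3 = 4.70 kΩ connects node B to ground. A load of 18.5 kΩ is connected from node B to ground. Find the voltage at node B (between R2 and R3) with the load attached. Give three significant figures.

At node B, R3 is in parallel with the load: R3‖R_L = 3748 Ω.
Below node A the resistance is R2 + (R3‖R_L) = 4138 Ω, so V_A = 31.2 × 4138/6838 = 18.88 V.
Then V_B = V_A × (R3‖R_L)/(R2 + R3‖R_L) = 18.88 × 3748/4138 = 17.1 V.

V ≈ 17.1 V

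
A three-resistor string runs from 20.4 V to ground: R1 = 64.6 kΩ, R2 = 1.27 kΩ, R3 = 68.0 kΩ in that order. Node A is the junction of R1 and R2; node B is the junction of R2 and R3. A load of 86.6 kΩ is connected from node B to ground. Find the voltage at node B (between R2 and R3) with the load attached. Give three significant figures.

At node B, R3 is in parallel with the load: R3‖R_L = 38.09 kΩ.
Below node A the resistance is R2 + (R3‖R_L) = 39.36 kΩ, so V_A = 20.4 × 39.36/104.0 = 7.724 V.
Then V_B = V_A × (R3‖R_L)/(R2 + R3‖R_L) = 7.724 × 38.09/39.36 = 7.47 V.

V ≈ 7.47 V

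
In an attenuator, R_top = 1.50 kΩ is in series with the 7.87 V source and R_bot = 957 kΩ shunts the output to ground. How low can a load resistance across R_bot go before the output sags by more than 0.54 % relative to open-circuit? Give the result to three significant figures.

R_L(min) ≈ 276 kΩ

Output resistance R_th = R_top‖R_bot = (1.50 × 957)/958.5 = 1.498 kΩ.
The fractional drop is R_th/(R_th + R_L); requiring this ≤ 0.00540 gives R_L ≥ R_th(1/0.00540 − 1) = 1.498 × 184.2 = 276 kΩ.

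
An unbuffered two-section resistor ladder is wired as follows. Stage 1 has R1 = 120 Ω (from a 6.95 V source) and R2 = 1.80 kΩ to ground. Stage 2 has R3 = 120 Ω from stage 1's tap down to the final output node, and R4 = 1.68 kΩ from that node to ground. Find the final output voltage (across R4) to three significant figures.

V_out ≈ 5.72 V

Stage 2 presents R3+R4 = 1800 Ω as a load on stage 1's tap.
Stage 1's lower leg becomes R2‖(R3+R4) = 900.0 Ω, so V_mid = 6.95 × 900.0/1020 = 6.132 V.
Stage 2 is itself unloaded: V_out = V_mid × R4/(R3+R4) = 6.132 × 1680/1800 = 5.72 V.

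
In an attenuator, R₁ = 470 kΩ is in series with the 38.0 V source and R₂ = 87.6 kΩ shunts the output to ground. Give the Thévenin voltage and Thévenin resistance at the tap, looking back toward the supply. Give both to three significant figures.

V_th is the open-circuit tap voltage: 38.0 × 87.6/(470 + 87.6) = 5.97 V.
With the supply zeroed, R₁ and R₂ appear in parallel from the tap: R_th = R₁‖R₂ = (470 × 87.6)/557.6 = 73.8 kΩ.

V_th = 5.97 V, R_th = 73.8 kΩ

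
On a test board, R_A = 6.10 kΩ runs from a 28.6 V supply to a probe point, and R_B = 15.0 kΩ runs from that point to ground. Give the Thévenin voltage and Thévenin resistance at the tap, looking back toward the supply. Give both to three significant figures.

V_th = 20.3 V, R_th = 4.34 kΩ

V_th is the open-circuit tap voltage: 28.6 × 15.0/(6.10 + 15.0) = 20.3 V.
With the supply zeroed, R_A and R_B appear in parallel from the tap: R_th = R_A‖R_B = (6.10 × 15.0)/21.10 = 4.34 kΩ.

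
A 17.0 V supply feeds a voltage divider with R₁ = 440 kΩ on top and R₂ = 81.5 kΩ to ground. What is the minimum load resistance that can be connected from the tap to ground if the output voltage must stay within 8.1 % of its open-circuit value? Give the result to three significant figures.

Output resistance R_th = R₁‖R₂ = (440 × 81.5)/521.5 = 68.76 kΩ.
The fractional drop is R_th/(R_th + R_L); requiring this ≤ 0.0810 gives R_L ≥ R_th(1/0.0810 − 1) = 68.76 × 11.35 = 780 kΩ.

R_L(min) ≈ 780 kΩ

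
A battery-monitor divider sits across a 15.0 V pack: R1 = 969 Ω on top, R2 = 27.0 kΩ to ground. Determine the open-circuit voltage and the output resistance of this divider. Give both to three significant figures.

V_th = 14.5 V, R_th = 935 Ω

V_th is the open-circuit tap voltage: 15.0 × 27000/(969 + 27000) = 14.5 V.
With the supply zeroed, R1 and R2 appear in parallel from the tap: R_th = R1‖R2 = (969 × 27000)/27970 = 935 Ω.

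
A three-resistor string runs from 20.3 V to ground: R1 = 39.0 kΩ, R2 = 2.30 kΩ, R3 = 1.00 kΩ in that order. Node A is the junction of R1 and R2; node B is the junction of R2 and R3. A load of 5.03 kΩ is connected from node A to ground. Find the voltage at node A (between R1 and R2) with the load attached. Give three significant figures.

Below node A the series string R2+R3 = 3.300 kΩ sits in parallel with the 5.03 kΩ load: 1.993 kΩ.
V_A = 20.3 × 1.993/(39.0 + 1.993) = 0.987 V.

V ≈ 0.987 V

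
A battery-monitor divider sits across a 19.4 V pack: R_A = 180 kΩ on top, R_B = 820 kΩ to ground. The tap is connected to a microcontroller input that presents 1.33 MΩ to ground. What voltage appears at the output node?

The load sits in parallel with R_B: R_B‖R_L = (820 × 1330) / (820 + 1330) = 507.3 kΩ.
V_out = 19.4 × 507.3 / (180 + 507.3) = 19.4 × 507.3/687.3 = 14.3 V.
(Unloaded it would have been 15.9 V.)

V_out ≈ 14.3 V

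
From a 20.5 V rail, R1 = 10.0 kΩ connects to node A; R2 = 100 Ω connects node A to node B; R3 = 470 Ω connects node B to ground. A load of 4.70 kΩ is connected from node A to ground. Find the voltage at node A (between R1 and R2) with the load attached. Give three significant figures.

Below node A the series string R2+R3 = 570.0 Ω sits in parallel with the 4700 Ω load: 508.3 Ω.
V_A = 20.5 × 508.3/(10000 + 508.3) = 0.992 V.

V ≈ 0.992 V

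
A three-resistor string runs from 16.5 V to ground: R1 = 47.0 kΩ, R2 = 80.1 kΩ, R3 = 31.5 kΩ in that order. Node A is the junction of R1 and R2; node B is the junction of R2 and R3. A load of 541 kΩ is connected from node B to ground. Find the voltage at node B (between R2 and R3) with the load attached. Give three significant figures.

At node B, R3 is in parallel with the load: R3‖R_L = 29.77 kΩ.
Below node A the resistance is R2 + (R3‖R_L) = 109.9 kΩ, so V_A = 16.5 × 109.9/156.9 = 11.56 V.
Then V_B = V_A × (R3‖R_L)/(R2 + R3‖R_L) = 11.56 × 29.77/109.9 = 3.13 V.

V ≈ 3.13 V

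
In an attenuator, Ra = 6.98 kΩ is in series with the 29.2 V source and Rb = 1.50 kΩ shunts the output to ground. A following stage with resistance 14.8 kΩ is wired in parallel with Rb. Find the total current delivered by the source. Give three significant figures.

I ≈ 3.50 mA

Rb‖R_L = 1.362 kΩ, so the source sees Ra + Rb‖R_L = 8.342 kΩ.
I = 29.2 V / 8.342 kΩ = 3.50 mA.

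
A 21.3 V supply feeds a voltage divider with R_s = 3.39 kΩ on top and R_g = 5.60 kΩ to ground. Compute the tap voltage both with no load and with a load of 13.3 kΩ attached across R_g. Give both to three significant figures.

Unloaded: 13.3 V; loaded: 11.5 V

Open-circuit: V = 21.3 × 5.60/(3.39 + 5.60) = 13.3 V.
With the load, R_g becomes R_g‖R_L = 3.941 kΩ, so V = 21.3 × 3.941/7.331 = 11.5 V.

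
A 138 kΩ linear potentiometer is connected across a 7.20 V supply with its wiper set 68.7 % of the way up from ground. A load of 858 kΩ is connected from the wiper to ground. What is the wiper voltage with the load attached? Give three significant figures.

V ≈ 4.78 V

The wiper splits the pot into (1−α)R = 43.19 kΩ above and αR = 94.81 kΩ below.
Lower section ‖ load = 85.37 kΩ.
V_wiper = 7.20 × 85.37/(43.19 + 85.37) = 4.78 V.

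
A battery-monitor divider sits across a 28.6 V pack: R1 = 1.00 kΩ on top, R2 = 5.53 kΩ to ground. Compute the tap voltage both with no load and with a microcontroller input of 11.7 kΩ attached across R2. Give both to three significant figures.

Unloaded: 24.2 V; loaded: 22.6 V

Open-circuit: V = 28.6 × 5.53/(1.00 + 5.53) = 24.2 V.
With the load, R2 becomes R2‖R_L = 3.755 kΩ, so V = 28.6 × 3.755/4.755 = 22.6 V.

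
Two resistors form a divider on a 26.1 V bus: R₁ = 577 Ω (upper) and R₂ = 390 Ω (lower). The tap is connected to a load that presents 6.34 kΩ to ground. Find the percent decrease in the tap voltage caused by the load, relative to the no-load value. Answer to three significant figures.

3.54 %

The divider's output (Thévenin) resistance is R₁‖R₂ = 232.7 Ω.
Fractional drop under load = R_th/(R_th + R_L) = 232.7 / (232.7 + 6340) = 0.03541.
So the output falls by 3.54 %.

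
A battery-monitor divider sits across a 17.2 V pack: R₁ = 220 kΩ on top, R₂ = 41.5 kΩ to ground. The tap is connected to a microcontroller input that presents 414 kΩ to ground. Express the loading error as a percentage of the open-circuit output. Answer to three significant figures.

7.78 %

The divider's output (Thévenin) resistance is R₁‖R₂ = 34.91 kΩ.
Fractional drop under load = R_th/(R_th + R_L) = 34.91 / (34.91 + 414) = 0.07777.
So the output falls by 7.78 %.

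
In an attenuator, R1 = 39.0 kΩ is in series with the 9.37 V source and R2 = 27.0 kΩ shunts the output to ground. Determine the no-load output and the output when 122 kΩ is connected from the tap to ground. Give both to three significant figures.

Unloaded: 3.83 V; loaded: 3.39 V

Open-circuit: V = 9.37 × 27.0/(39.0 + 27.0) = 3.83 V.
With the load, R2 becomes R2‖R_L = 22.11 kΩ, so V = 9.37 × 22.11/61.11 = 3.39 V.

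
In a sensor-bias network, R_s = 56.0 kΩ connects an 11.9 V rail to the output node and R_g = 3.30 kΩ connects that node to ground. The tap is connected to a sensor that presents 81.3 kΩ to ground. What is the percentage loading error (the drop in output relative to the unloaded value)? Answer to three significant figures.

3.69 %

The divider's output (Thévenin) resistance is R_s‖R_g = 3.116 kΩ.
Fractional drop under load = R_th/(R_th + R_L) = 3.116 / (3.116 + 81.3) = 0.03692.
So the output falls by 3.69 %.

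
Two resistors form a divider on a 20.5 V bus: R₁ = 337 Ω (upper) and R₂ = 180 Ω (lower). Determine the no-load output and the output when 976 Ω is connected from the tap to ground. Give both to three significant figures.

Unloaded: 7.14 V; loaded: 6.37 V

Open-circuit: V = 20.5 × 180/(337 + 180) = 7.14 V.
With the load, R₂ becomes R₂‖R_L = 152.0 Ω, so V = 20.5 × 152.0/489.0 = 6.37 V.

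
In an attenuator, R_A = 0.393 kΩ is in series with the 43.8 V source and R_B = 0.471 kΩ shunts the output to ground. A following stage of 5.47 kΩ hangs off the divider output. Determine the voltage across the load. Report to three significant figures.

The load sits in parallel with R_B: R_B‖R_L = (471 × 5470) / (471 + 5470) = 433.7 Ω.
V_out = 43.8 × 433.7 / (393 + 433.7) = 43.8 × 433.7/826.7 = 23.0 V.

V_out ≈ 23.0 V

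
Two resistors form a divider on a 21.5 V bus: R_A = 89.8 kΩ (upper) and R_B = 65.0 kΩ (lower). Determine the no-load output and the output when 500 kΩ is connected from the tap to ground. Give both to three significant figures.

Unloaded: 9.03 V; loaded: 8.39 V

Open-circuit: V = 21.5 × 65.0/(89.8 + 65.0) = 9.03 V.
With the load, R_B becomes R_B‖R_L = 57.52 kΩ, so V = 21.5 × 57.52/147.3 = 8.39 V.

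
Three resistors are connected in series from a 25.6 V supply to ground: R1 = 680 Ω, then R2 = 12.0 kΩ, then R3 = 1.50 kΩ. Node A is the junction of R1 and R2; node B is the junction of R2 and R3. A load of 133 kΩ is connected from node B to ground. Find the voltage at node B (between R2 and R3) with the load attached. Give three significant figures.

V ≈ 2.68 V

At node B, R3 is in parallel with the load: R3‖R_L = 1483 Ω.
Below node A the resistance is R2 + (R3‖R_L) = 13480 Ω, so V_A = 25.6 × 13480/14160 = 24.37 V.
Then V_B = V_A × (R3‖R_L)/(R2 + R3‖R_L) = 24.37 × 1483/13480 = 2.68 V.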